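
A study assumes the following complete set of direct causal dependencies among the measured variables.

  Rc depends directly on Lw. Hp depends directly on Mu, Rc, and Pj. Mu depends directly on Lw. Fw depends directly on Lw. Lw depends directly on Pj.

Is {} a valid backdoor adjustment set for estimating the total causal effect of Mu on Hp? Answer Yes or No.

No

Backdoor paths from Mu to Hp (paths whose first edge points into Mu):
  P1: Mu <- Lw <- Pj -> Hp
  P2: Mu <- Lw -> Rc -> Hp
Condition 1 (no descendant of Mu in the set): holds — descendants of Mu are {Hp}; none are in {}.
Condition 2 (every backdoor path blocked by {}):
  P1: open — no interior node is in the conditioning set.
  P2: open — no interior node is in the conditioning set.
{} does not satisfy the backdoor criterion.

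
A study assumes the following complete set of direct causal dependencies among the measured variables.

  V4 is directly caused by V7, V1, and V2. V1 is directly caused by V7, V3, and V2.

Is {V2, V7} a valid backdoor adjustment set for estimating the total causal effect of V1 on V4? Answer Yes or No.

Yes

Backdoor paths from V1 to V4 (paths whose first edge points into V1):
  P1: V1 <- V2 -> V4
  P2: V1 <- V7 -> V4
Condition 1 (no descendant of V1 in the set): holds — descendants of V1 are {V4}; none are in {V2, V7}.
Condition 2 (every backdoor path blocked by {V2, V7}):
  P1: blocked at fork node V2 ∈ conditioning set.
  P2: blocked at fork node V7 ∈ conditioning set.
{V2, V7} satisfies the backdoor criterion.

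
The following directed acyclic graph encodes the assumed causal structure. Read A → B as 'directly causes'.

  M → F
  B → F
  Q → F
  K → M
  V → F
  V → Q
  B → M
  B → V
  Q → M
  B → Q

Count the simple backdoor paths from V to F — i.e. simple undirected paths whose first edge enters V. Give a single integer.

5

A backdoor path from V to F is any simple undirected path whose first edge points into V (i.e. leaves V via a parent).
Parents of V: {B}.
Enumerating:
  P1: V <- B -> Q -> M -> F
  P2: V <- B -> Q -> F
  P3: V <- B -> M <- Q -> F
  P4: V <- B -> M -> F
  P5: V <- B -> F
That exhausts the simple backdoor paths. Count: 5.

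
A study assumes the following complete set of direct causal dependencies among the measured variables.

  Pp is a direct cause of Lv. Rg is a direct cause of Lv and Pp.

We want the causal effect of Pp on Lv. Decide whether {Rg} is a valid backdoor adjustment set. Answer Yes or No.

Yes

Backdoor paths from Pp to Lv (paths whose first edge points into Pp):
  P1: Pp <- Rg -> Lv
Condition 1 (no descendant of Pp in the set): holds — descendants of Pp are {Lv}; none are in {Rg}.
Condition 2 (every backdoor path blocked by {Rg}):
  P1: blocked at fork node Rg ∈ conditioning set.
{Rg} satisfies the backdoor criterion.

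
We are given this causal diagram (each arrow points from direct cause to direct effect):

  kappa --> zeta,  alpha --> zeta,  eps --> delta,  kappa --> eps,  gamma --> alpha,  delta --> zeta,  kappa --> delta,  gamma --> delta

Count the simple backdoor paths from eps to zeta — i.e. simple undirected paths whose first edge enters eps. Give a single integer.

A backdoor path from eps to zeta is any simple undirected path whose first edge points into eps (i.e. leaves eps via a parent).
Parents of eps: {kappa}.
Enumerating:
  P1: eps <- kappa -> delta <- gamma -> alpha -> zeta
  P2: eps <- kappa -> delta -> zeta
  P3: eps <- kappa -> zeta
That exhausts the simple backdoor paths. Count: 3.

3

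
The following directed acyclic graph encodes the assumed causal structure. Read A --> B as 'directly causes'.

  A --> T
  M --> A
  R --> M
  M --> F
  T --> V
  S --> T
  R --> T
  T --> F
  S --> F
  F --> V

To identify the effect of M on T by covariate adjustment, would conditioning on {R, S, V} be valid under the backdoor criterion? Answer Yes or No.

Backdoor paths from M to T (paths whose first edge points into M):
  P1: M <- R -> T
Condition 1 (no descendant of M in the set): FAILS — V is a descendant of M.
Condition 2 (every backdoor path blocked by {R, S, V}):
  P1: blocked at fork node R ∈ conditioning set.
{R, S, V} does not satisfy the backdoor criterion.

No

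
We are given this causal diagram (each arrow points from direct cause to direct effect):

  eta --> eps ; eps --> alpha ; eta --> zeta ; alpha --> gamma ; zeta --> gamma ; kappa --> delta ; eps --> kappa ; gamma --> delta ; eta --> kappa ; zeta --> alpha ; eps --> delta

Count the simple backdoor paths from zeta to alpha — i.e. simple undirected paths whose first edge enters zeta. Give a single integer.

A backdoor path from zeta to alpha is any simple undirected path whose first edge points into zeta (i.e. leaves zeta via a parent).
Parents of zeta: {eta}.
Enumerating:
  P1: zeta <- eta -> eps -> alpha
  P2: zeta <- eta -> eps -> kappa -> delta <- gamma <- alpha
  P3: zeta <- eta -> eps -> delta <- gamma <- alpha
  P4: zeta <- eta -> kappa <- eps -> alpha
  P5: zeta <- eta -> kappa <- eps -> delta <- gamma <- alpha
  P6: zeta <- eta -> kappa -> delta <- eps -> alpha
  P7: zeta <- eta -> kappa -> delta <- gamma <- alpha
That exhausts the simple backdoor paths. Count: 7.

7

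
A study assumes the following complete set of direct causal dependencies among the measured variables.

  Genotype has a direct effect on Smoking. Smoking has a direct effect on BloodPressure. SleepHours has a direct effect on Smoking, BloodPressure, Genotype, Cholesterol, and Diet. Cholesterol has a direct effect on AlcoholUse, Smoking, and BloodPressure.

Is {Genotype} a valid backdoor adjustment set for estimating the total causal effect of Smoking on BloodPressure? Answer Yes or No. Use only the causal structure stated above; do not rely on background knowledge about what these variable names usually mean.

Backdoor paths from Smoking to BloodPressure (paths whose first edge points into Smoking):
  P1: Smoking <- SleepHours -> Cholesterol -> BloodPressure
  P2: Smoking <- SleepHours -> BloodPressure
  P3: Smoking <- Genotype <- SleepHours -> Cholesterol -> BloodPressure
  P4: Smoking <- Genotype <- SleepHours -> BloodPressure
  P5: Smoking <- Cholesterol <- SleepHours -> BloodPressure
  P6: Smoking <- Cholesterol -> BloodPressure
Condition 1 (no descendant of Smoking in the set): holds — descendants of Smoking are {BloodPressure}; none are in {Genotype}.
Condition 2 (every backdoor path blocked by {Genotype}):
  P1: open — no interior node is in the conditioning set.
  P2: open — no interior node is in the conditioning set.
  P3: blocked at chain node Genotype ∈ conditioning set.
  P4: blocked at chain node Genotype ∈ conditioning set.
  P5: open — no interior node is in the conditioning set.
  P6: open — no interior node is in the conditioning set.
{Genotype} does not satisfy the backdoor criterion.

No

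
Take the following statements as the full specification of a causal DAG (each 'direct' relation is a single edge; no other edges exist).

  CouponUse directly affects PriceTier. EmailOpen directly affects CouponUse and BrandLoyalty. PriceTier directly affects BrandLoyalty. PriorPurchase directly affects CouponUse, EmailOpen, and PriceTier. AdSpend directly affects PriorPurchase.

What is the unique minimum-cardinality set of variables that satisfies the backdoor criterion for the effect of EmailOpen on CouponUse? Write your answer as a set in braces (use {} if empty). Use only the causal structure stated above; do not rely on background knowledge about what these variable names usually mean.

{PriorPurchase}

Variables eligible for adjustment (non-descendants of EmailOpen, excluding EmailOpen and CouponUse): {AdSpend, PriorPurchase}.
Backdoor paths from EmailOpen to CouponUse:
  P1: EmailOpen <- PriorPurchase -> CouponUse
  P2: EmailOpen <- PriorPurchase -> PriceTier <- CouponUse
The empty set is not sufficient: P1 (EmailOpen <- PriorPurchase -> CouponUse) has no collider blocking it and no conditioned non-collider, so it is open.
Try {PriorPurchase}:
  P1: blocked at fork node PriorPurchase ∈ conditioning set.
  P2: blocked at fork node PriorPurchase ∈ conditioning set.
{PriorPurchase} contains no descendant of EmailOpen and blocks every backdoor path.
No other singleton works — e.g. {AdSpend} leaves P1 open — so {PriorPurchase} is the unique smallest valid adjustment set.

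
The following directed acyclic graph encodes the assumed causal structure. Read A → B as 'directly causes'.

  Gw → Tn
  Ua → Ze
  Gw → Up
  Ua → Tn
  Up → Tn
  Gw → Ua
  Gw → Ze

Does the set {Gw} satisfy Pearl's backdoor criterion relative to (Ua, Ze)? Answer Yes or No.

Yes

Backdoor paths from Ua to Ze (paths whose first edge points into Ua):
  P1: Ua <- Gw -> Ze
Condition 1 (no descendant of Ua in the set): holds — descendants of Ua are {Tn, Ze}; none are in {Gw}.
Condition 2 (every backdoor path blocked by {Gw}):
  P1: blocked at fork node Gw ∈ conditioning set.
{Gw} satisfies the backdoor criterion.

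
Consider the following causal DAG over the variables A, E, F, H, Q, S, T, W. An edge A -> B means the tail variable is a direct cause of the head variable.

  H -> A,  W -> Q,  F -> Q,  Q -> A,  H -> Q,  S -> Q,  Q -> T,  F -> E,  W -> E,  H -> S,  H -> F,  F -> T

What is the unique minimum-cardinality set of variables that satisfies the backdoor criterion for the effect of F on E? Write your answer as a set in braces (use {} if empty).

{}

Variables eligible for adjustment (non-descendants of F, excluding F and E): {H, S, W}.
Backdoor paths from F to E:
  P1: F <- H -> S -> Q <- W -> E
  P2: F <- H -> Q <- W -> E
  P3: F <- H -> A <- Q <- W -> E
Each backdoor path contains an unconditioned collider, so every path is already blocked with the empty conditioning set:
  P1: blocked at collider Q (neither it nor any descendant is in the conditioning set).
  P2: blocked at collider Q (neither it nor any descendant is in the conditioning set).
  P3: blocked at collider A (neither it nor any descendant is in the conditioning set).
The empty set is therefore the unique smallest valid set.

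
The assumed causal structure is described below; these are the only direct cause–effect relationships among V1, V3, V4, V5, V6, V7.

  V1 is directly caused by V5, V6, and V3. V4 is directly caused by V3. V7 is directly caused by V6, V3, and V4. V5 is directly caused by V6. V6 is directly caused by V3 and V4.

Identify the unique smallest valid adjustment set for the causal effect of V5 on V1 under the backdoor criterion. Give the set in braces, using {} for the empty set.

{V6}

Variables eligible for adjustment (non-descendants of V5, excluding V5 and V1): {V3, V4, V6, V7}.
Backdoor paths from V5 to V1:
  P1: V5 <- V6 <- V3 -> V1
  P2: V5 <- V6 <- V4 <- V3 -> V1
  P3: V5 <- V6 <- V4 -> V7 <- V3 -> V1
  P4: V5 <- V6 -> V1
  P5: V5 <- V6 -> V7 <- V3 -> V1
  P6: V5 <- V6 -> V7 <- V4 <- V3 -> V1
The empty set is not sufficient: P1 (V5 <- V6 <- V3 -> V1) has no collider blocking it and no conditioned non-collider, so it is open.
Try {V6}:
  P1: blocked at chain node V6 ∈ conditioning set.
  P2: blocked at chain node V6 ∈ conditioning set.
  P3: blocked at chain node V6 ∈ conditioning set.
  P4: blocked at fork node V6 ∈ conditioning set.
  P5: blocked at fork node V6 ∈ conditioning set.
  P6: blocked at fork node V6 ∈ conditioning set.
{V6} contains no descendant of V5 and blocks every backdoor path.
No other singleton works — e.g. {V3} leaves P4 open — so {V6} is the unique smallest valid adjustment set.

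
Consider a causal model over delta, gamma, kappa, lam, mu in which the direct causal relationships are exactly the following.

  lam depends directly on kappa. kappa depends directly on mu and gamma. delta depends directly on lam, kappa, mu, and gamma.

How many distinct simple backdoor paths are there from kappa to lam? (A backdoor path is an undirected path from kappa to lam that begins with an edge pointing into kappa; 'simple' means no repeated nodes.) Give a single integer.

A backdoor path from kappa to lam is any simple undirected path whose first edge points into kappa (i.e. leaves kappa via a parent).
Parents of kappa: {gamma, mu}.
Enumerating:
  P1: kappa <- mu -> delta <- lam
  P2: kappa <- gamma -> delta <- lam
That exhausts the simple backdoor paths. Count: 2.

2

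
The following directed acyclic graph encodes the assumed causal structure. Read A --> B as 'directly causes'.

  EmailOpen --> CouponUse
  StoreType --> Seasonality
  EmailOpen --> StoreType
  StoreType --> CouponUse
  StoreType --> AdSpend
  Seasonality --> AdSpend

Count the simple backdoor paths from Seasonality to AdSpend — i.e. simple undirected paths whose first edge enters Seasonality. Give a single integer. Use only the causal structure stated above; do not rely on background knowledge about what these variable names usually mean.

A backdoor path from Seasonality to AdSpend is any simple undirected path whose first edge points into Seasonality (i.e. leaves Seasonality via a parent).
Parents of Seasonality: {StoreType}.
Enumerating:
  P1: Seasonality <- StoreType -> AdSpend
That exhausts the simple backdoor paths. Count: 1.

1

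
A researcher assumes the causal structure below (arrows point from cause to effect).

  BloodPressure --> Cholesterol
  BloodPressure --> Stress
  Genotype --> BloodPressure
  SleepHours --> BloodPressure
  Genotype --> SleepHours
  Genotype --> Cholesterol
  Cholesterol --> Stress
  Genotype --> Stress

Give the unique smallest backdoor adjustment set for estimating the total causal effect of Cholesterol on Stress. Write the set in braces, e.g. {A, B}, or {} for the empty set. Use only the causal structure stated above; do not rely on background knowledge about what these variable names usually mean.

Variables eligible for adjustment (non-descendants of Cholesterol, excluding Cholesterol and Stress): {BloodPressure, Genotype, SleepHours}.
Backdoor paths from Cholesterol to Stress:
  P1: Cholesterol <- Genotype -> SleepHours -> BloodPressure -> Stress
  P2: Cholesterol <- Genotype -> BloodPressure -> Stress
  P3: Cholesterol <- Genotype -> Stress
  P4: Cholesterol <- BloodPressure <- Genotype -> Stress
  P5: Cholesterol <- BloodPressure <- SleepHours <- Genotype -> Stress
  P6: Cholesterol <- BloodPressure -> Stress
The empty set is not sufficient: P1 (Cholesterol <- Genotype -> SleepHours -> BloodPressure -> Stress) has no collider blocking it and no conditioned non-collider, so it is open.
Try {BloodPressure, Genotype}:
  P1: blocked at fork node Genotype ∈ conditioning set.
  P2: blocked at fork node Genotype ∈ conditioning set.
  P3: blocked at fork node Genotype ∈ conditioning set.
  P4: blocked at chain node BloodPressure ∈ conditioning set.
  P5: blocked at chain node BloodPressure ∈ conditioning set.
  P6: blocked at fork node BloodPressure ∈ conditioning set.
{BloodPressure, Genotype} contains no descendant of Cholesterol and blocks every backdoor path.
Every element of {BloodPressure, Genotype} is needed (dropping BloodPressure leaves P6 open; dropping Genotype leaves P3 open), so no proper subset is valid.
Among all size-2 subsets of the eligible variables, only {BloodPressure, Genotype} blocks every backdoor path, so it is the unique smallest valid adjustment set.

{BloodPressure, Genotype}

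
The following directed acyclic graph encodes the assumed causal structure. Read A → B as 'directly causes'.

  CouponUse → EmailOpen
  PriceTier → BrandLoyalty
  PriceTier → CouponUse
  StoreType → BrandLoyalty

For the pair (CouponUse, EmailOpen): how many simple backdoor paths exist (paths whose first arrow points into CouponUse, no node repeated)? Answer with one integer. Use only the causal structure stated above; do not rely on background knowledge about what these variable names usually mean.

A backdoor path from CouponUse to EmailOpen is any simple undirected path whose first edge points into CouponUse (i.e. leaves CouponUse via a parent).
Parents of CouponUse: {PriceTier}.
No simple path from any parent of CouponUse reaches EmailOpen without revisiting CouponUse, so there are no backdoor paths.

0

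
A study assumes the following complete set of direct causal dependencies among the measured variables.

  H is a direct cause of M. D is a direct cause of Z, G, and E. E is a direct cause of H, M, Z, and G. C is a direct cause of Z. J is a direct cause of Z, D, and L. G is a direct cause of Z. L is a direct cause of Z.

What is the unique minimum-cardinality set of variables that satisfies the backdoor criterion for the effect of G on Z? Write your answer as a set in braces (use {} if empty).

{D, E}

Variables eligible for adjustment (non-descendants of G, excluding G and Z): {C, D, E, H, J, L, M}.
Backdoor paths from G to Z:
  P1: G <- D <- J -> L -> Z
  P2: G <- D <- J -> Z
  P3: G <- D -> E -> Z
  P4: G <- D -> Z
  P5: G <- E <- D <- J -> L -> Z
  P6: G <- E <- D <- J -> Z
  P7: G <- E <- D -> Z
  P8: G <- E -> Z
The empty set is not sufficient: P1 (G <- D <- J -> L -> Z) has no collider blocking it and no conditioned non-collider, so it is open.
Try {D, E}:
  P1: blocked at chain node D ∈ conditioning set.
  P2: blocked at chain node D ∈ conditioning set.
  P3: blocked at fork node D ∈ conditioning set.
  P4: blocked at fork node D ∈ conditioning set.
  P5: blocked at chain node E ∈ conditioning set.
  P6: blocked at chain node E ∈ conditioning set.
  P7: blocked at chain node E ∈ conditioning set.
  P8: blocked at fork node E ∈ conditioning set.
{D, E} contains no descendant of G and blocks every backdoor path.
Every element of {D, E} is needed (dropping D leaves P1 open; dropping E leaves P8 open), so no proper subset is valid.
Among all size-2 subsets of the eligible variables, only {D, E} blocks every backdoor path, so it is the unique smallest valid adjustment set.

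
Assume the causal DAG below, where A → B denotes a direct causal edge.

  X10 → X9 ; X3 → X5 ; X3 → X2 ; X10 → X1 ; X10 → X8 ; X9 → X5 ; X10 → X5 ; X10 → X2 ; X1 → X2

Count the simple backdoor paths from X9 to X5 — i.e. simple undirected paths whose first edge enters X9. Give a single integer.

3

A backdoor path from X9 to X5 is any simple undirected path whose first edge points into X9 (i.e. leaves X9 via a parent).
Parents of X9: {X10}.
Enumerating:
  P1: X9 <- X10 -> X1 -> X2 <- X3 -> X5
  P2: X9 <- X10 -> X2 <- X3 -> X5
  P3: X9 <- X10 -> X5
That exhausts the simple backdoor paths. Count: 3.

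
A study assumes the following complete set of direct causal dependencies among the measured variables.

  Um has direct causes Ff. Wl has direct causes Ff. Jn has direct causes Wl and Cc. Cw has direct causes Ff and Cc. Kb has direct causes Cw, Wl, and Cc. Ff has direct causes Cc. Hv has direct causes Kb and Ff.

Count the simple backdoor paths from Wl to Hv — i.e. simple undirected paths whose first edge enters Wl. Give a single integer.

5

A backdoor path from Wl to Hv is any simple undirected path whose first edge points into Wl (i.e. leaves Wl via a parent).
Parents of Wl: {Ff}.
Enumerating:
  P1: Wl <- Ff <- Cc -> Cw -> Kb -> Hv
  P2: Wl <- Ff <- Cc -> Kb -> Hv
  P3: Wl <- Ff -> Cw <- Cc -> Kb -> Hv
  P4: Wl <- Ff -> Cw -> Kb -> Hv
  P5: Wl <- Ff -> Hv
That exhausts the simple backdoor paths. Count: 5.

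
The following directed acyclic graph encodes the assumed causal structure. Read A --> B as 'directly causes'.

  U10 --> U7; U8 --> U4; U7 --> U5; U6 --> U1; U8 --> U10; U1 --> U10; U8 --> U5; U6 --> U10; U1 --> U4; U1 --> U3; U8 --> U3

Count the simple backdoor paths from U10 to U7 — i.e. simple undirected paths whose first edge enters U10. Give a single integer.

A backdoor path from U10 to U7 is any simple undirected path whose first edge points into U10 (i.e. leaves U10 via a parent).
Parents of U10: {U1, U6, U8}.
Enumerating:
  P1: U10 <- U6 -> U1 -> U3 <- U8 -> U5 <- U7
  P2: U10 <- U6 -> U1 -> U4 <- U8 -> U5 <- U7
  P3: U10 <- U1 -> U3 <- U8 -> U5 <- U7
  P4: U10 <- U1 -> U4 <- U8 -> U5 <- U7
  P5: U10 <- U8 -> U5 <- U7
That exhausts the simple backdoor paths. Count: 5.

5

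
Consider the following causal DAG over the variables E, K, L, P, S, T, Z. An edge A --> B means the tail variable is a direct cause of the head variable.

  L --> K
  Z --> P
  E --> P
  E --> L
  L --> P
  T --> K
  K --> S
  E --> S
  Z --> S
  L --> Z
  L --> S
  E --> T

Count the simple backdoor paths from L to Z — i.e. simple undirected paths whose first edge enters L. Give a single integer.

3

A backdoor path from L to Z is any simple undirected path whose first edge points into L (i.e. leaves L via a parent).
Parents of L: {E}.
Enumerating:
  P1: L <- E -> T -> K -> S <- Z
  P2: L <- E -> S <- Z
  P3: L <- E -> P <- Z
That exhausts the simple backdoor paths. Count: 3.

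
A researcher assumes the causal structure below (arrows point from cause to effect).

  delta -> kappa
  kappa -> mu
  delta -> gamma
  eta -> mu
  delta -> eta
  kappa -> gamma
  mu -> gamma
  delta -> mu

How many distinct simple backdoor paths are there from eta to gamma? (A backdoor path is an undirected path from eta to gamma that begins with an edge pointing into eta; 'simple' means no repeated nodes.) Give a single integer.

5

A backdoor path from eta to gamma is any simple undirected path whose first edge points into eta (i.e. leaves eta via a parent).
Parents of eta: {delta}.
Enumerating:
  P1: eta <- delta -> kappa -> mu -> gamma
  P2: eta <- delta -> kappa -> gamma
  P3: eta <- delta -> mu <- kappa -> gamma
  P4: eta <- delta -> mu -> gamma
  P5: eta <- delta -> gamma
That exhausts the simple backdoor paths. Count: 5.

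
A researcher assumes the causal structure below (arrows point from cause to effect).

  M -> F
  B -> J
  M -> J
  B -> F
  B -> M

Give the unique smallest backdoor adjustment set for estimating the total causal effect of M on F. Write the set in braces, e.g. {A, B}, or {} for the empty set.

Variables eligible for adjustment (non-descendants of M, excluding M and F): {B}.
Backdoor paths from M to F:
  P1: M <- B -> F
The empty set is not sufficient: P1 (M <- B -> F) has no collider blocking it and no conditioned non-collider, so it is open.
Try {B}:
  P1: blocked at fork node B ∈ conditioning set.
{B} contains no descendant of M and blocks every backdoor path.
{B} is the unique smallest valid adjustment set.

{B}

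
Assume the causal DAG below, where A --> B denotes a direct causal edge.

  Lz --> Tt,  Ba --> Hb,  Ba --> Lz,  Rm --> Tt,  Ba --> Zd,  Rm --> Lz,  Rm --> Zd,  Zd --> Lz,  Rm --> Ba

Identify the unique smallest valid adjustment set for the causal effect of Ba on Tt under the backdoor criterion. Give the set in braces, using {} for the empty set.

Variables eligible for adjustment (non-descendants of Ba, excluding Ba and Tt): {Rm}.
Backdoor paths from Ba to Tt:
  P1: Ba <- Rm -> Zd -> Lz -> Tt
  P2: Ba <- Rm -> Lz -> Tt
  P3: Ba <- Rm -> Tt
The empty set is not sufficient: P1 (Ba <- Rm -> Zd -> Lz -> Tt) has no collider blocking it and no conditioned non-collider, so it is open.
Try {Rm}:
  P1: blocked at fork node Rm ∈ conditioning set.
  P2: blocked at fork node Rm ∈ conditioning set.
  P3: blocked at fork node Rm ∈ conditioning set.
{Rm} contains no descendant of Ba and blocks every backdoor path.
{Rm} is the unique smallest valid adjustment set.

{Rm}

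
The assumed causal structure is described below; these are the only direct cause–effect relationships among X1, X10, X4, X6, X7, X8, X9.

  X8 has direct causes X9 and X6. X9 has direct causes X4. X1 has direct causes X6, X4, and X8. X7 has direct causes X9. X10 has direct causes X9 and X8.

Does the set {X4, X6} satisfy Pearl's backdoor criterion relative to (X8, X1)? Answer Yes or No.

Backdoor paths from X8 to X1 (paths whose first edge points into X8):
  P1: X8 <- X9 <- X4 -> X1
  P2: X8 <- X6 -> X1
Condition 1 (no descendant of X8 in the set): holds — descendants of X8 are {X1, X10}; none are in {X4, X6}.
Condition 2 (every backdoor path blocked by {X4, X6}):
  P1: blocked at fork node X4 ∈ conditioning set.
  P2: blocked at fork node X6 ∈ conditioning set.
{X4, X6} satisfies the backdoor criterion.

Yes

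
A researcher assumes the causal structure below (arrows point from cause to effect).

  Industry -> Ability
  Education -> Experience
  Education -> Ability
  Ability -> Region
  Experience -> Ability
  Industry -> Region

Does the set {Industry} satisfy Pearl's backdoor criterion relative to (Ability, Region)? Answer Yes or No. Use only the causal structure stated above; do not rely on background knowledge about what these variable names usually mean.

Backdoor paths from Ability to Region (paths whose first edge points into Ability):
  P1: Ability <- Industry -> Region
Condition 1 (no descendant of Ability in the set): holds — descendants of Ability are {Region}; none are in {Industry}.
Condition 2 (every backdoor path blocked by {Industry}):
  P1: blocked at fork node Industry ∈ conditioning set.
{Industry} satisfies the backdoor criterion.

Yes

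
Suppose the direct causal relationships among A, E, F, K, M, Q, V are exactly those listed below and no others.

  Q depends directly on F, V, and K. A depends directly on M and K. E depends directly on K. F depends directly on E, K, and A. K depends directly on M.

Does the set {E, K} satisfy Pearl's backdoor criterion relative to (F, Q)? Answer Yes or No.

Yes

Backdoor paths from F to Q (paths whose first edge points into F):
  P1: F <- K -> Q
  P2: F <- A <- M -> K -> Q
  P3: F <- A <- K -> Q
  P4: F <- E <- K -> Q
Condition 1 (no descendant of F in the set): holds — descendants of F are {Q}; none are in {E, K}.
Condition 2 (every backdoor path blocked by {E, K}):
  P1: blocked at fork node K ∈ conditioning set.
  P2: blocked at chain node K ∈ conditioning set.
  P3: blocked at fork node K ∈ conditioning set.
  P4: blocked at chain node E ∈ conditioning set.
{E, K} satisfies the backdoor criterion.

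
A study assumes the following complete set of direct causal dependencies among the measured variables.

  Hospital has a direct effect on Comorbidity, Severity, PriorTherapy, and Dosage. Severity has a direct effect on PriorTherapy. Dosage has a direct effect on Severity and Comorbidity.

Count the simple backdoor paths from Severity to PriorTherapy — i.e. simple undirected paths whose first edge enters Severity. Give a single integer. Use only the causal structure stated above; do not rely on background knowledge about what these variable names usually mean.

A backdoor path from Severity to PriorTherapy is any simple undirected path whose first edge points into Severity (i.e. leaves Severity via a parent).
Parents of Severity: {Dosage, Hospital}.
Enumerating:
  P1: Severity <- Hospital -> PriorTherapy
  P2: Severity <- Dosage <- Hospital -> PriorTherapy
  P3: Severity <- Dosage -> Comorbidity <- Hospital -> PriorTherapy
That exhausts the simple backdoor paths. Count: 3.

3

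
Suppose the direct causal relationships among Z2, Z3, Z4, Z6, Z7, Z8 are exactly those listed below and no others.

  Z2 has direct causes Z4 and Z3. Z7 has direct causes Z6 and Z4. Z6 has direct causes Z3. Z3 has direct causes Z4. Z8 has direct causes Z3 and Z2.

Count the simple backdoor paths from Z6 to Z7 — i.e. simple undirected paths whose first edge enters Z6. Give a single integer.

3

A backdoor path from Z6 to Z7 is any simple undirected path whose first edge points into Z6 (i.e. leaves Z6 via a parent).
Parents of Z6: {Z3}.
Enumerating:
  P1: Z6 <- Z3 <- Z4 -> Z7
  P2: Z6 <- Z3 -> Z2 <- Z4 -> Z7
  P3: Z6 <- Z3 -> Z8 <- Z2 <- Z4 -> Z7
That exhausts the simple backdoor paths. Count: 3.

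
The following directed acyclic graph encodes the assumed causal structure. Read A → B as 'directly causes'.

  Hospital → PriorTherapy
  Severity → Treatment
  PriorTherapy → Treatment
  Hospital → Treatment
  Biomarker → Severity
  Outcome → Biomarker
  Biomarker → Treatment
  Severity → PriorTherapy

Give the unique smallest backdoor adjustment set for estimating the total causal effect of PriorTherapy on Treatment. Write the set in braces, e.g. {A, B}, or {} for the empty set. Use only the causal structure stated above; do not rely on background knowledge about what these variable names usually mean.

Variables eligible for adjustment (non-descendants of PriorTherapy, excluding PriorTherapy and Treatment): {Biomarker, Hospital, Outcome, Severity}.
Backdoor paths from PriorTherapy to Treatment:
  P1: PriorTherapy <- Hospital -> Treatment
  P2: PriorTherapy <- Severity <- Biomarker -> Treatment
  P3: PriorTherapy <- Severity -> Treatment
The empty set is not sufficient: P1 (PriorTherapy <- Hospital -> Treatment) has no collider blocking it and no conditioned non-collider, so it is open.
Try {Hospital, Severity}:
  P1: blocked at fork node Hospital ∈ conditioning set.
  P2: blocked at chain node Severity ∈ conditioning set.
  P3: blocked at fork node Severity ∈ conditioning set.
{Hospital, Severity} contains no descendant of PriorTherapy and blocks every backdoor path.
Every element of {Hospital, Severity} is needed (dropping Hospital leaves P1 open; dropping Severity leaves P2 open), so no proper subset is valid.
Among all size-2 subsets of the eligible variables, only {Hospital, Severity} blocks every backdoor path, so it is the unique smallest valid adjustment set.

{Hospital, Severity}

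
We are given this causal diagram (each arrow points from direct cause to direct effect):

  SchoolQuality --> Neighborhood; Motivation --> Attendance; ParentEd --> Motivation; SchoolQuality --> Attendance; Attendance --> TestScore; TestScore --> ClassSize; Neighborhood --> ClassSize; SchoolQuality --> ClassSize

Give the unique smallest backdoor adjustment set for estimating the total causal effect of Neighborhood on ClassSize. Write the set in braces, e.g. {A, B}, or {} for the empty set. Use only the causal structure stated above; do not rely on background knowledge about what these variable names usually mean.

{SchoolQuality}

Variables eligible for adjustment (non-descendants of Neighborhood, excluding Neighborhood and ClassSize): {Attendance, Motivation, ParentEd, SchoolQuality, TestScore}.
Backdoor paths from Neighborhood to ClassSize:
  P1: Neighborhood <- SchoolQuality -> Attendance -> TestScore -> ClassSize
  P2: Neighborhood <- SchoolQuality -> ClassSize
The empty set is not sufficient: P1 (Neighborhood <- SchoolQuality -> Attendance -> TestScore -> ClassSize) has no collider blocking it and no conditioned non-collider, so it is open.
Try {SchoolQuality}:
  P1: blocked at fork node SchoolQuality ∈ conditioning set.
  P2: blocked at fork node SchoolQuality ∈ conditioning set.
{SchoolQuality} contains no descendant of Neighborhood and blocks every backdoor path.
No other singleton works — e.g. {ParentEd} leaves P1 open — so {SchoolQuality} is the unique smallest valid adjustment set.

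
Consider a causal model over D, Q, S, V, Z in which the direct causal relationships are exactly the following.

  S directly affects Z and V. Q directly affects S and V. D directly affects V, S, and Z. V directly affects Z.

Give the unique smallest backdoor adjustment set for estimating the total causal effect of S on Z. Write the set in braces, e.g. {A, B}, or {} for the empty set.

Variables eligible for adjustment (non-descendants of S, excluding S and Z): {D, Q}.
Backdoor paths from S to Z:
  P1: S <- Q -> V <- D -> Z
  P2: S <- Q -> V -> Z
  P3: S <- D -> V -> Z
  P4: S <- D -> Z
The empty set is not sufficient: P2 (S <- Q -> V -> Z) has no collider blocking it and no conditioned non-collider, so it is open.
Try {D, Q}:
  P1: blocked at fork node Q ∈ conditioning set.
  P2: blocked at fork node Q ∈ conditioning set.
  P3: blocked at fork node D ∈ conditioning set.
  P4: blocked at fork node D ∈ conditioning set.
{D, Q} contains no descendant of S and blocks every backdoor path.
Every element of {D, Q} is needed (dropping D leaves P3 open; dropping Q leaves P2 open), so no proper subset is valid.
Among all size-2 subsets of the eligible variables, only {D, Q} blocks every backdoor path, so it is the unique smallest valid adjustment set.

{D, Q}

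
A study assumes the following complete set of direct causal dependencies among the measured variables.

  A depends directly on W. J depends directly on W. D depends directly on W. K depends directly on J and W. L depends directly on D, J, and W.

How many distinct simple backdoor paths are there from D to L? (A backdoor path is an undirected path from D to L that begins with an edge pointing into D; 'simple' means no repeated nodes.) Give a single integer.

A backdoor path from D to L is any simple undirected path whose first edge points into D (i.e. leaves D via a parent).
Parents of D: {W}.
Enumerating:
  P1: D <- W -> J -> L
  P2: D <- W -> K <- J -> L
  P3: D <- W -> L
That exhausts the simple backdoor paths. Count: 3.

3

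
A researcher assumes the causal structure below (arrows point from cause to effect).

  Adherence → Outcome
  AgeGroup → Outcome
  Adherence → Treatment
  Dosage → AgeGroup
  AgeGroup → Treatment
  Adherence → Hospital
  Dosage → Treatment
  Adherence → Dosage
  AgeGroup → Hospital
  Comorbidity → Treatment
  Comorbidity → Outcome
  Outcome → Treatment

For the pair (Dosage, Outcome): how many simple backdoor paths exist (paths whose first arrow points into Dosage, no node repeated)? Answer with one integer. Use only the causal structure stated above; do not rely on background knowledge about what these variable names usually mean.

7

A backdoor path from Dosage to Outcome is any simple undirected path whose first edge points into Dosage (i.e. leaves Dosage via a parent).
Parents of Dosage: {Adherence}.
Enumerating:
  P1: Dosage <- Adherence -> Hospital <- AgeGroup -> Outcome
  P2: Dosage <- Adherence -> Hospital <- AgeGroup -> Treatment <- Comorbidity -> Outcome
  P3: Dosage <- Adherence -> Hospital <- AgeGroup -> Treatment <- Outcome
  P4: Dosage <- Adherence -> Outcome
  P5: Dosage <- Adherence -> Treatment <- Comorbidity -> Outcome
  P6: Dosage <- Adherence -> Treatment <- AgeGroup -> Outcome
  P7: Dosage <- Adherence -> Treatment <- Outcome
That exhausts the simple backdoor paths. Count: 7.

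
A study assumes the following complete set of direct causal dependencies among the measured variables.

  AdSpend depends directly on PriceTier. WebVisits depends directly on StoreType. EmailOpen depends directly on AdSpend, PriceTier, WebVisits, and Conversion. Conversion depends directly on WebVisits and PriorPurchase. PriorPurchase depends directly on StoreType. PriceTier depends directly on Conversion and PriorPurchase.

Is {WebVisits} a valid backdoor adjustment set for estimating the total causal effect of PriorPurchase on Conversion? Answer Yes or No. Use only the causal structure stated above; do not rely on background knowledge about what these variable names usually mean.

Yes

Backdoor paths from PriorPurchase to Conversion (paths whose first edge points into PriorPurchase):
  P1: PriorPurchase <- StoreType -> WebVisits -> Conversion
  P2: PriorPurchase <- StoreType -> WebVisits -> EmailOpen <- Conversion
  P3: PriorPurchase <- StoreType -> WebVisits -> EmailOpen <- PriceTier <- Conversion
  P4: PriorPurchase <- StoreType -> WebVisits -> EmailOpen <- AdSpend <- PriceTier <- Conversion
Condition 1 (no descendant of PriorPurchase in the set): holds — descendants of PriorPurchase are {AdSpend, Conversion, EmailOpen, PriceTier}; none are in {WebVisits}.
Condition 2 (every backdoor path blocked by {WebVisits}):
  P1: blocked at chain node WebVisits ∈ conditioning set.
  P2: blocked at chain node WebVisits ∈ conditioning set.
  P3: blocked at chain node WebVisits ∈ conditioning set.
  P4: blocked at chain node WebVisits ∈ conditioning set.
{WebVisits} satisfies the backdoor criterion.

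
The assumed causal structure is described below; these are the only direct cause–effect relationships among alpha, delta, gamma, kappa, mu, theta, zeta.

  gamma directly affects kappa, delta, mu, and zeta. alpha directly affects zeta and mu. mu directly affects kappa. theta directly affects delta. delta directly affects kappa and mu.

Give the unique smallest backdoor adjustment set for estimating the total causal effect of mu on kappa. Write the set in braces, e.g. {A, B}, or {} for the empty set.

{delta, gamma}

Variables eligible for adjustment (non-descendants of mu, excluding mu and kappa): {alpha, delta, gamma, theta, zeta}.
Backdoor paths from mu to kappa:
  P1: mu <- alpha -> zeta <- gamma -> delta -> kappa
  P2: mu <- alpha -> zeta <- gamma -> kappa
  P3: mu <- gamma -> delta -> kappa
  P4: mu <- gamma -> kappa
  P5: mu <- delta <- gamma -> kappa
  P6: mu <- delta -> kappa
The empty set is not sufficient: P3 (mu <- gamma -> delta -> kappa) has no collider blocking it and no conditioned non-collider, so it is open.
Try {delta, gamma}:
  P1: blocked at collider zeta (neither it nor any descendant is in the conditioning set).
  P2: blocked at collider zeta (neither it nor any descendant is in the conditioning set).
  P3: blocked at fork node gamma ∈ conditioning set.
  P4: blocked at fork node gamma ∈ conditioning set.
  P5: blocked at chain node delta ∈ conditioning set.
  P6: blocked at fork node delta ∈ conditioning set.
{delta, gamma} contains no descendant of mu and blocks every backdoor path.
Every element of {delta, gamma} is needed (dropping delta leaves P6 open; dropping gamma leaves P4 open), so no proper subset is valid.
Among all size-2 subsets of the eligible variables, only {delta, gamma} blocks every backdoor path, so it is the unique smallest valid adjustment set.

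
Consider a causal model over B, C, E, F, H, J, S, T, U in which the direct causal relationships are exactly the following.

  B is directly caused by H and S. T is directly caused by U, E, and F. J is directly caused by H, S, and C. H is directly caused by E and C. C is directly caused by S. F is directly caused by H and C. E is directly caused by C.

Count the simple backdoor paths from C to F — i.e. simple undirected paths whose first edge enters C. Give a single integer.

A backdoor path from C to F is any simple undirected path whose first edge points into C (i.e. leaves C via a parent).
Parents of C: {S}.
Enumerating:
  P1: C <- S -> B <- H <- E -> T <- F
  P2: C <- S -> B <- H -> F
  P3: C <- S -> J <- H <- E -> T <- F
  P4: C <- S -> J <- H -> F
That exhausts the simple backdoor paths. Count: 4.

4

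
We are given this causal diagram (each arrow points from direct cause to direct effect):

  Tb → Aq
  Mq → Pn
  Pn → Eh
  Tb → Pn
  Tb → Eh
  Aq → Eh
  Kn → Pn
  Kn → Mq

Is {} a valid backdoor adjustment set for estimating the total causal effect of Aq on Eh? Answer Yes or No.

Backdoor paths from Aq to Eh (paths whose first edge points into Aq):
  P1: Aq <- Tb -> Pn -> Eh
  P2: Aq <- Tb -> Eh
Condition 1 (no descendant of Aq in the set): holds — descendants of Aq are {Eh}; none are in {}.
Condition 2 (every backdoor path blocked by {}):
  P1: open — no interior node is in the conditioning set.
  P2: open — no interior node is in the conditioning set.
{} does not satisfy the backdoor criterion.

No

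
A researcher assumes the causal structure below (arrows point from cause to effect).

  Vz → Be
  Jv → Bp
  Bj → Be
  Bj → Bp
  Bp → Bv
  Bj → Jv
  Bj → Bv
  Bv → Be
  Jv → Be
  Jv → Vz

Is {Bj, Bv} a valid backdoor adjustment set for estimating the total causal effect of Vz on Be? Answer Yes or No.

Backdoor paths from Vz to Be (paths whose first edge points into Vz):
  P1: Vz <- Jv <- Bj -> Bp -> Bv -> Be
  P2: Vz <- Jv <- Bj -> Bv -> Be
  P3: Vz <- Jv <- Bj -> Be
  P4: Vz <- Jv -> Bp <- Bj -> Bv -> Be
  P5: Vz <- Jv -> Bp <- Bj -> Be
  P6: Vz <- Jv -> Bp -> Bv <- Bj -> Be
  P7: Vz <- Jv -> Bp -> Bv -> Be
  P8: Vz <- Jv -> Be
Condition 1 (no descendant of Vz in the set): holds — descendants of Vz are {Be}; none are in {Bj, Bv}.
Condition 2 (every backdoor path blocked by {Bj, Bv}):
  P1: blocked at fork node Bj ∈ conditioning set.
  P2: blocked at fork node Bj ∈ conditioning set.
  P3: blocked at fork node Bj ∈ conditioning set.
  P4: blocked at fork node Bj ∈ conditioning set.
  P5: blocked at fork node Bj ∈ conditioning set.
  P6: blocked at fork node Bj ∈ conditioning set.
  P7: blocked at chain node Bv ∈ conditioning set.
  P8: open — no interior node is in the conditioning set.
{Bj, Bv} does not satisfy the backdoor criterion.

No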